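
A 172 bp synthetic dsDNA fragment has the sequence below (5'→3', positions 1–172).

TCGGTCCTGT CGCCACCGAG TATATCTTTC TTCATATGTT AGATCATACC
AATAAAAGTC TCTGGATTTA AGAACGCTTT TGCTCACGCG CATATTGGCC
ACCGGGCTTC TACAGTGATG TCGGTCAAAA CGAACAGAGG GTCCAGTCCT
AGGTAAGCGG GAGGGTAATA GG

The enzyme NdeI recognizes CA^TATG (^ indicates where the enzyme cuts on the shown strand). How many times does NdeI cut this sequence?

1

CATATG occurs starting at position 33.
NdeI cuts at 1 site.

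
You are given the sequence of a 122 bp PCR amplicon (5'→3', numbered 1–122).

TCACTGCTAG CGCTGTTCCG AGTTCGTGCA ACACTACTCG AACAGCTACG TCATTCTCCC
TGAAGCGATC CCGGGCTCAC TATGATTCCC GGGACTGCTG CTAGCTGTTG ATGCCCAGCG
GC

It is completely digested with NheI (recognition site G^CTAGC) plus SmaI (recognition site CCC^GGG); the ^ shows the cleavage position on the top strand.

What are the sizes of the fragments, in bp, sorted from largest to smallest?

66, 22, 18, 10, 6 bp

NheI sites (GCTAGC) start at positions 6, 100.
NheI cuts after the first base of each site, so after positions 6, 100.
SmaI sites (CCCGGG) start at positions 70, 88.
SmaI cuts after base 3 of each site, so after positions 72, 90.
Combined cut positions: 6, 72, 90, 100.
Linear molecule, 4 cuts → 5 fragments:
  1–6 → 6 bp
  7–72 → 66 bp
  73–90 → 18 bp
  91–100 → 10 bp
  101–122 → 22 bp
Sorted largest to smallest: 66, 22, 18, 10, 6 bp.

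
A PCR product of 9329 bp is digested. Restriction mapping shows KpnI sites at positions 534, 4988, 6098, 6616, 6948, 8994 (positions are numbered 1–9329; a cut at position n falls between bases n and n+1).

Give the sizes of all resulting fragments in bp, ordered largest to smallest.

4454, 2046, 1110, 534, 518, 335, 332 bp

Linear molecule, 6 cuts → 7 fragments:
  534 − 0 = 534 bp
  4988 − 534 = 4454 bp
  6098 − 4988 = 1110 bp
  6616 − 6098 = 518 bp
  6948 − 6616 = 332 bp
  8994 − 6948 = 2046 bp
  9329 − 8994 = 335 bp
Sorted largest to smallest: 4454, 2046, 1110, 534, 518, 335, 332 bp.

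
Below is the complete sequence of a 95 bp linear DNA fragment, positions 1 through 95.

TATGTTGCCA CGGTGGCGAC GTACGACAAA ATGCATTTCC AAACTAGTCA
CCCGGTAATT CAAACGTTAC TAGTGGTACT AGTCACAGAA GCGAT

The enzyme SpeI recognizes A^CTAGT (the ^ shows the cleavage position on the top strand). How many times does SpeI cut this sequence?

3

ACTAGT occurs starting at positions 43, 69, 78.
SpeI cuts at 3 sites.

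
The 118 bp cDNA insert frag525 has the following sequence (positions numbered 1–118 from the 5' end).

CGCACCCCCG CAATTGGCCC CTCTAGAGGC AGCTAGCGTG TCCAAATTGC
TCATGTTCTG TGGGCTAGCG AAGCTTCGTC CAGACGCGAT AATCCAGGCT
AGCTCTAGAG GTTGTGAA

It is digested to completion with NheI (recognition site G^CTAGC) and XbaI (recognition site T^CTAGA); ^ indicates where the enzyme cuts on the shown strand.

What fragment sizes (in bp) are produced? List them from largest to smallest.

NheI sites (GCTAGC) start at positions 32, 64, 98.
NheI cuts after the first base of each site, so after positions 32, 64, 98.
XbaI sites (TCTAGA) start at positions 22, 104.
XbaI cuts after the first base of each site, so after positions 22, 104.
Combined cut positions: 22, 32, 64, 98, 104.
Linear molecule, 5 cuts → 6 fragments:
  1–22 → 22 bp
  23–32 → 10 bp
  33–64 → 32 bp
  65–98 → 34 bp
  99–104 → 6 bp
  105–118 → 14 bp
Sorted largest to smallest: 34, 32, 22, 14, 10, 6 bp.

34, 32, 22, 14, 10, 6 bp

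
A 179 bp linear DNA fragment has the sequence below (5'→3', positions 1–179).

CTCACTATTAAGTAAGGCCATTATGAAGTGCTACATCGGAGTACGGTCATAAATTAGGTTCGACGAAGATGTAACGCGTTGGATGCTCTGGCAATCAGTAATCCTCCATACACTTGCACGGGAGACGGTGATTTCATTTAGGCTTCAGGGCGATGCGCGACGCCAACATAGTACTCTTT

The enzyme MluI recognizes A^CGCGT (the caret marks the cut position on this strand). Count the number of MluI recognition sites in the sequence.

1

ACGCGT occurs starting at position 74.
MluI cuts at 1 site.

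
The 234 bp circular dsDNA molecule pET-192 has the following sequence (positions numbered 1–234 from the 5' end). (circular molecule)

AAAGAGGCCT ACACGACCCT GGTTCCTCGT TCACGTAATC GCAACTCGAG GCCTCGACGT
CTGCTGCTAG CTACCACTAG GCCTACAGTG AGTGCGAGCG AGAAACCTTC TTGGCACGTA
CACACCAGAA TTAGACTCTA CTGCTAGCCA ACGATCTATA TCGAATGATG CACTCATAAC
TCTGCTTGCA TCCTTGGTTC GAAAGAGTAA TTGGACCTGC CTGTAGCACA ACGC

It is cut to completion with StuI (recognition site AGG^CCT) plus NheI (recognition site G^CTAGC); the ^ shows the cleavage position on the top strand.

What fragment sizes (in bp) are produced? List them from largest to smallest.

StuI sites (AGGCCT) start at positions 5, 49, 79.
StuI cuts after base 3 of each site, so after positions 7, 51, 81.
NheI sites (GCTAGC) start at positions 66, 143.
NheI cuts after the first base of each site, so after positions 66, 143.
Combined cut positions: 7, 51, 66, 81, 143.
Circular molecule, 5 cuts → 5 fragments:
  8–51 → 44 bp
  52–66 → 15 bp
  67–81 → 15 bp
  82–143 → 62 bp
  144–234 then 1–7 → 91 + 7 = 98 bp
Sorted largest to smallest: 98, 62, 44, 15, 15 bp.

98, 62, 44, 15, 15 bp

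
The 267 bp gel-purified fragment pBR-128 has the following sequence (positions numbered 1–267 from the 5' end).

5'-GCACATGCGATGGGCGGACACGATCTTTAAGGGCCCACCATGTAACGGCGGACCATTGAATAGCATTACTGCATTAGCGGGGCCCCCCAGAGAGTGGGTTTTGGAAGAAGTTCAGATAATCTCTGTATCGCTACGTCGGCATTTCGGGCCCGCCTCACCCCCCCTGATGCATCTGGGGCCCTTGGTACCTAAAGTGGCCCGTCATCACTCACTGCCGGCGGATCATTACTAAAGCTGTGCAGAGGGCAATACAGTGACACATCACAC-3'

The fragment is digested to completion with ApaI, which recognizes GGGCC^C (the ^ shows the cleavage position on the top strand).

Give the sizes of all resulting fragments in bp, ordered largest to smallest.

ApaI sites (GGGCCC) start at positions 31, 80, 146, 176.
ApaI cuts after base 5 of each site (before the last base), so after positions 35, 84, 150, 180.
Linear molecule, 4 cuts → 5 fragments:
  1–35 → 35 bp
  36–84 → 49 bp
  85–150 → 66 bp
  151–180 → 30 bp
  181–267 → 87 bp
Sorted largest to smallest: 87, 66, 49, 35, 30 bp.

87, 66, 49, 35, 30 bp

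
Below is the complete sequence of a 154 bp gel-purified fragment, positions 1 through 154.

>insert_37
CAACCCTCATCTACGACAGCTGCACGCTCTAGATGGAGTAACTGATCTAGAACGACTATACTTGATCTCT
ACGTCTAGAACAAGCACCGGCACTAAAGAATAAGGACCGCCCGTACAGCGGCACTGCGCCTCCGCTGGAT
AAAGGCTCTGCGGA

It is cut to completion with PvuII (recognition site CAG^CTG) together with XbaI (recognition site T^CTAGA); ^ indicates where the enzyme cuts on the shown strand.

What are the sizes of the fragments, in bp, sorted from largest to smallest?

The PvuII site (CAGCTG) starts at position 17.
PvuII cuts after base 3 of each site, so after position 19.
XbaI sites (TCTAGA) start at positions 28, 46, 74.
XbaI cuts after the first base of each site, so after positions 28, 46, 74.
Combined cut positions: 19, 28, 46, 74.
Linear molecule, 4 cuts → 5 fragments:
  1–19 → 19 bp
  20–28 → 9 bp
  29–46 → 18 bp
  47–74 → 28 bp
  75–154 → 80 bp
Sorted largest to smallest: 80, 28, 19, 18, 9 bp.

80, 28, 19, 18, 9 bp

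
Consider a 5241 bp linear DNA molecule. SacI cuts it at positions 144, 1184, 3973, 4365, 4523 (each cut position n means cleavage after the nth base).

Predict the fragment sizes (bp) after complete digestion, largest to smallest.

2789, 1040, 718, 392, 158, 144 bp

Linear molecule, 5 cuts → 6 fragments:
  144 − 0 = 144 bp
  1184 − 144 = 1040 bp
  3973 − 1184 = 2789 bp
  4365 − 3973 = 392 bp
  4523 − 4365 = 158 bp
  5241 − 4523 = 718 bp
Sorted largest to smallest: 2789, 1040, 718, 392, 158, 144 bp.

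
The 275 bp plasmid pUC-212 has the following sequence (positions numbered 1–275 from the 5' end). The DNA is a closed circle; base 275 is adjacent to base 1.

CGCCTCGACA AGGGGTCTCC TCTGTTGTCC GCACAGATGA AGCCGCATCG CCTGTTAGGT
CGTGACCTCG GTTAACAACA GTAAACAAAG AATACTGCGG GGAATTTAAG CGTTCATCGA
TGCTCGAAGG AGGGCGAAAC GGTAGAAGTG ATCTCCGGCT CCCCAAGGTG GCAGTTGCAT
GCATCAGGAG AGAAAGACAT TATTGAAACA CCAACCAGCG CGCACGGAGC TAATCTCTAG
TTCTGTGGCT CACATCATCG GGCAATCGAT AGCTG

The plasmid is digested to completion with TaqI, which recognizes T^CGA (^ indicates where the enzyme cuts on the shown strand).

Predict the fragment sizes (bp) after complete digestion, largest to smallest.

TaqI sites (TCGA) start at positions 5, 117, 124, 266.
TaqI cuts after the first base of each site, so after positions 5, 117, 124, 266.
Circular molecule, 4 cuts → 4 fragments:
  6–117 → 112 bp
  118–124 → 7 bp
  125–266 → 142 bp
  267–275 then 1–5 → 9 + 5 = 14 bp
Sorted largest to smallest: 142, 112, 14, 7 bp.

142, 112, 14, 7 bp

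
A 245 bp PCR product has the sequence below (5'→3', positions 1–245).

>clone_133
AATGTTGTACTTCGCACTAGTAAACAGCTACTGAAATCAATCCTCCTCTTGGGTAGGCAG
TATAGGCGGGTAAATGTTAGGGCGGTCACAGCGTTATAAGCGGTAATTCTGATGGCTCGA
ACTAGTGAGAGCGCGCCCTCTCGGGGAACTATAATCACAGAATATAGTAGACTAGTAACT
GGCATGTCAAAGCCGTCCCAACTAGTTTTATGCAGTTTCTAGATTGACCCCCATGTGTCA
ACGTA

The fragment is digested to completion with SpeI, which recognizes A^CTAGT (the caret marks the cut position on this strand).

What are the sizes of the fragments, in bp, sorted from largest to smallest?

SpeI sites (ACTAGT) start at positions 16, 121, 171, 201.
SpeI cuts after the first base of each site, so after positions 16, 121, 171, 201.
Linear molecule, 4 cuts → 5 fragments:
  1–16 → 16 bp
  17–121 → 105 bp
  122–171 → 50 bp
  172–201 → 30 bp
  202–245 → 44 bp
Sorted largest to smallest: 105, 50, 44, 30, 16 bp.

105, 50, 44, 30, 16 bp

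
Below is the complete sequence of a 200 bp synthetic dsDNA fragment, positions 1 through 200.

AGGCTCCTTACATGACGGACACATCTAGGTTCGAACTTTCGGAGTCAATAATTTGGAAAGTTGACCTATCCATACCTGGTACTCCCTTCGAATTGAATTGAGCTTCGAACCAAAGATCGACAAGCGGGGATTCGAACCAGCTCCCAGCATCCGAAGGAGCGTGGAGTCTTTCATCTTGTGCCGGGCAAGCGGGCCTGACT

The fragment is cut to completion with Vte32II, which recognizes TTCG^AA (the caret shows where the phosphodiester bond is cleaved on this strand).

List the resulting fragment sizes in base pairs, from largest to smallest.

Vte32II sites (TTCGAA) start at positions 30, 87, 104, 131.
Vte32II cuts after base 4 of each site, so after positions 33, 90, 107, 134.
Linear molecule, 4 cuts → 5 fragments:
  1–33 → 33 bp
  34–90 → 57 bp
  91–107 → 17 bp
  108–134 → 27 bp
  135–200 → 66 bp
Sorted largest to smallest: 66, 57, 33, 27, 17 bp.

66, 57, 33, 27, 17 bp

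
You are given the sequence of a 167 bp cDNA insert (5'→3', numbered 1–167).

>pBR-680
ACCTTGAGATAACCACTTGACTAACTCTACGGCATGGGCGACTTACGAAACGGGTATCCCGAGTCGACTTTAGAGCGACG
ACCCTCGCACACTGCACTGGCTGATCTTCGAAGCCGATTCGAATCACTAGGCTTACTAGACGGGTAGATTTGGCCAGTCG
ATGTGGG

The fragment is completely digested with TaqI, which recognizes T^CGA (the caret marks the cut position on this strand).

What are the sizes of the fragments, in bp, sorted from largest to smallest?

TaqI sites (TCGA) start at positions 64, 108, 119, 158.
TaqI cuts after the first base of each site, so after positions 64, 108, 119, 158.
Linear molecule, 4 cuts → 5 fragments:
  1–64 → 64 bp
  65–108 → 44 bp
  109–119 → 11 bp
  120–158 → 39 bp
  159–167 → 9 bp
Sorted largest to smallest: 64, 44, 39, 11, 9 bp.

64, 44, 39, 11, 9 bp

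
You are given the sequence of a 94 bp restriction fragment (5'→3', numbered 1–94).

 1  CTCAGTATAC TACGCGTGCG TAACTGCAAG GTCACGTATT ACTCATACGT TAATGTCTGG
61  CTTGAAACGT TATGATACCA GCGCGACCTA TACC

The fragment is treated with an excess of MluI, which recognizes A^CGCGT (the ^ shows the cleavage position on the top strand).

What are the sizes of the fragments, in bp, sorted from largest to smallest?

The MluI site (ACGCGT) starts at position 12.
MluI cuts after the first base of each site, so after position 12.
Linear molecule, 1 cut → 2 fragments:
  1–12 → 12 bp
  13–94 → 82 bp
Sorted largest to smallest: 82, 12 bp.

82, 12 bp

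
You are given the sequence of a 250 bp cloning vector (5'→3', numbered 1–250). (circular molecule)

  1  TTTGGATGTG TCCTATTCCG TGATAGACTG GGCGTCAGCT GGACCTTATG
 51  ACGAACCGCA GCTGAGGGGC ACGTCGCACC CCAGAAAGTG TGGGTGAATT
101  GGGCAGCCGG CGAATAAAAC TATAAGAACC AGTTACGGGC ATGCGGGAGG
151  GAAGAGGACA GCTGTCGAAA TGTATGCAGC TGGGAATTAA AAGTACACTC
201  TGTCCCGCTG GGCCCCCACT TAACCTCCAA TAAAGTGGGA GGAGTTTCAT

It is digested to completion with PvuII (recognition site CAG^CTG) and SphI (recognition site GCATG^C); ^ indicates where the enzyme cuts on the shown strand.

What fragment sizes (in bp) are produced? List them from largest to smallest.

PvuII sites (CAGCTG) start at positions 36, 59, 159, 177.
PvuII cuts after base 3 of each site, so after positions 38, 61, 161, 179.
The SphI site (GCATGC) starts at position 139.
SphI cuts after base 5 of each site (before the last base), so after position 143.
Combined cut positions: 38, 61, 143, 161, 179.
Circular molecule, 5 cuts → 5 fragments:
  39–61 → 23 bp
  62–143 → 82 bp
  144–161 → 18 bp
  162–179 → 18 bp
  180–250 then 1–38 → 71 + 38 = 109 bp
Sorted largest to smallest: 109, 82, 23, 18, 18 bp.

109, 82, 23, 18, 18 bp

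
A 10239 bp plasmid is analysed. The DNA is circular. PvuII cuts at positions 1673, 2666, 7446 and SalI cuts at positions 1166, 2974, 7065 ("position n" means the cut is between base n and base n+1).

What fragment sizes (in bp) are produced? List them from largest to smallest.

4091, 3959, 993, 507, 381, 308 bp

Combined cut positions (sorted): 1166, 1673, 2666, 2974, 7065, 7446.
Circular molecule, 6 cuts → 6 fragments:
  1673 − 1166 = 507 bp
  2666 − 1673 = 993 bp
  2974 − 2666 = 308 bp
  7065 − 2974 = 4091 bp
  7446 − 7065 = 381 bp
  wrap: 10239 − 7446 + 1166 = 3959 bp
Sorted largest to smallest: 4091, 3959, 993, 507, 381, 308 bp.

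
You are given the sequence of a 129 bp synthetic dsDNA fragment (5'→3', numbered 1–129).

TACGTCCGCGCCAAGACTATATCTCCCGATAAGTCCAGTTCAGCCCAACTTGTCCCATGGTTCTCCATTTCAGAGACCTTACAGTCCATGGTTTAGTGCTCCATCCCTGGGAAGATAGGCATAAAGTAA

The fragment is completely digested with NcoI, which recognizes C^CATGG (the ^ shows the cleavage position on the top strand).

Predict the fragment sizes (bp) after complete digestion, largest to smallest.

NcoI sites (CCATGG) start at positions 55, 86.
NcoI cuts after the first base of each site, so after positions 55, 86.
Linear molecule, 2 cuts → 3 fragments:
  1–55 → 55 bp
  56–86 → 31 bp
  87–129 → 43 bp
Sorted largest to smallest: 55, 43, 31 bp.

55, 43, 31 bp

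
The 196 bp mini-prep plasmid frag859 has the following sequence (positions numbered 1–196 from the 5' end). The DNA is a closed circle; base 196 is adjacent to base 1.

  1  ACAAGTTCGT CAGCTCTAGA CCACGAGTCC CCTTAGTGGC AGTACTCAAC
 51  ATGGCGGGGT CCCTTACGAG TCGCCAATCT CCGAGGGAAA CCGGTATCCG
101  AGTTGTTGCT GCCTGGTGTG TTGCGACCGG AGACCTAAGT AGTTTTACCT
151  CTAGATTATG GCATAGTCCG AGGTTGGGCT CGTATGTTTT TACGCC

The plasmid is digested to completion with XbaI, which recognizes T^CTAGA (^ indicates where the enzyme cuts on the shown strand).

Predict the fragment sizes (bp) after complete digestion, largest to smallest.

135, 61 bp

XbaI sites (TCTAGA) start at positions 15, 150.
XbaI cuts after the first base of each site, so after positions 15, 150.
Circular molecule, 2 cuts → 2 fragments:
  16–150 → 135 bp
  151–196 then 1–15 → 46 + 15 = 61 bp
Sorted largest to smallest: 135, 61 bp.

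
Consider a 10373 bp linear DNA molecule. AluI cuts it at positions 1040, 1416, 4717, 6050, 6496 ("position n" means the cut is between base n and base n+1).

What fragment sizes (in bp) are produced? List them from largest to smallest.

Linear molecule, 5 cuts → 6 fragments:
  1040 − 0 = 1040 bp
  1416 − 1040 = 376 bp
  4717 − 1416 = 3301 bp
  6050 − 4717 = 1333 bp
  6496 − 6050 = 446 bp
  10373 − 6496 = 3877 bp
Sorted largest to smallest: 3877, 3301, 1333, 1040, 446, 376 bp.

3877, 3301, 1333, 1040, 446, 376 bp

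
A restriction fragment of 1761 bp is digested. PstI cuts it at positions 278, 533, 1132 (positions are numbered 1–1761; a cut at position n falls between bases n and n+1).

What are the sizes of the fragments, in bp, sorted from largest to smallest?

629, 599, 278, 255 bp

Linear molecule, 3 cuts → 4 fragments:
  278 − 0 = 278 bp
  533 − 278 = 255 bp
  1132 − 533 = 599 bp
  1761 − 1132 = 629 bp
Sorted largest to smallest: 629, 599, 278, 255 bp.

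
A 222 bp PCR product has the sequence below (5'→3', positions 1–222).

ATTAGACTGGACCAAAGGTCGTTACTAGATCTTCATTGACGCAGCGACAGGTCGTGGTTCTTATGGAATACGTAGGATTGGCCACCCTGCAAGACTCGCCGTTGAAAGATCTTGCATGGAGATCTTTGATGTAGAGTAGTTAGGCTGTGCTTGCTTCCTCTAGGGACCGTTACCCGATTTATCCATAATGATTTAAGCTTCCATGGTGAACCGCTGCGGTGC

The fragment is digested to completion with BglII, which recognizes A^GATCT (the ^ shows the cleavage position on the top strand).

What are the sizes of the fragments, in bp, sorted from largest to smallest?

102, 80, 27, 13 bp

BglII sites (AGATCT) start at positions 27, 107, 120.
BglII cuts after the first base of each site, so after positions 27, 107, 120.
Linear molecule, 3 cuts → 4 fragments:
  1–27 → 27 bp
  28–107 → 80 bp
  108–120 → 13 bp
  121–222 → 102 bp
Sorted largest to smallest: 102, 80, 27, 13 bp.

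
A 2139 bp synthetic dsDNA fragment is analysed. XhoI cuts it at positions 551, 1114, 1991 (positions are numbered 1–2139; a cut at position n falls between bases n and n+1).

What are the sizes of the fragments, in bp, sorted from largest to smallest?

877, 563, 551, 148 bp

Linear molecule, 3 cuts → 4 fragments:
  551 − 0 = 551 bp
  1114 − 551 = 563 bp
  1991 − 1114 = 877 bp
  2139 − 1991 = 148 bp
Sorted largest to smallest: 877, 563, 551, 148 bp.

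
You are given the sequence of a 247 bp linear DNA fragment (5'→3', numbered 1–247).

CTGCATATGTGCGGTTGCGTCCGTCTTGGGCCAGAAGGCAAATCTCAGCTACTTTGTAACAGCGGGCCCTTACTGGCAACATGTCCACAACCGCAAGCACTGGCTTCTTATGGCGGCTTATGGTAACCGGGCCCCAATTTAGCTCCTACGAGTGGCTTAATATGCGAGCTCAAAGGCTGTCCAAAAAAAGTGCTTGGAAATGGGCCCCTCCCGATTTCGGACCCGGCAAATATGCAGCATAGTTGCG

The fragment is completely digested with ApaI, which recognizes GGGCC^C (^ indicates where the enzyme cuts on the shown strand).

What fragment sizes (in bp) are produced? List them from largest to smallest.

ApaI sites (GGGCCC) start at positions 64, 129, 202.
ApaI cuts after base 5 of each site (before the last base), so after positions 68, 133, 206.
Linear molecule, 3 cuts → 4 fragments:
  1–68 → 68 bp
  69–133 → 65 bp
  134–206 → 73 bp
  207–247 → 41 bp
Sorted largest to smallest: 73, 68, 65, 41 bp.

73, 68, 65, 41 bp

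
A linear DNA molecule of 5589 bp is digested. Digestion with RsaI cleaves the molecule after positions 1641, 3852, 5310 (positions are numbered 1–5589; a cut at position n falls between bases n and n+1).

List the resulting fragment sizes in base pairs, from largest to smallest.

Linear molecule, 3 cuts → 4 fragments:
  1641 − 0 = 1641 bp
  3852 − 1641 = 2211 bp
  5310 − 3852 = 1458 bp
  5589 − 5310 = 279 bp
Sorted largest to smallest: 2211, 1641, 1458, 279 bp.

2211, 1641, 1458, 279 bp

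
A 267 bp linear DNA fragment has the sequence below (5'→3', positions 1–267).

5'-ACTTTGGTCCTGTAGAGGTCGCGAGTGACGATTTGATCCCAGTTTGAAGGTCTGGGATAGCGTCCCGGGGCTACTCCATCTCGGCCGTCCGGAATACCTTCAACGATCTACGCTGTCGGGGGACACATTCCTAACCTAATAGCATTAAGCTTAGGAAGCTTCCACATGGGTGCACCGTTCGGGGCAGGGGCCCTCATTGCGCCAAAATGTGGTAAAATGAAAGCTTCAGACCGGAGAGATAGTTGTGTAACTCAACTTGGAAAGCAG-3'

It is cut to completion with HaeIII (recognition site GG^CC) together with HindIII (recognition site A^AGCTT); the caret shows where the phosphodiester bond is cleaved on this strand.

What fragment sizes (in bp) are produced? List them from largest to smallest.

HaeIII sites (GGCC) start at positions 83, 189.
HaeIII cuts after base 2 of each site, so after positions 84, 190.
HindIII sites (AAGCTT) start at positions 147, 156, 221.
HindIII cuts after the first base of each site, so after positions 147, 156, 221.
Combined cut positions: 84, 147, 156, 190, 221.
Linear molecule, 5 cuts → 6 fragments:
  1–84 → 84 bp
  85–147 → 63 bp
  148–156 → 9 bp
  157–190 → 34 bp
  191–221 → 31 bp
  222–267 → 46 bp
Sorted largest to smallest: 84, 63, 46, 34, 31, 9 bp.

84, 63, 46, 34, 31, 9 bp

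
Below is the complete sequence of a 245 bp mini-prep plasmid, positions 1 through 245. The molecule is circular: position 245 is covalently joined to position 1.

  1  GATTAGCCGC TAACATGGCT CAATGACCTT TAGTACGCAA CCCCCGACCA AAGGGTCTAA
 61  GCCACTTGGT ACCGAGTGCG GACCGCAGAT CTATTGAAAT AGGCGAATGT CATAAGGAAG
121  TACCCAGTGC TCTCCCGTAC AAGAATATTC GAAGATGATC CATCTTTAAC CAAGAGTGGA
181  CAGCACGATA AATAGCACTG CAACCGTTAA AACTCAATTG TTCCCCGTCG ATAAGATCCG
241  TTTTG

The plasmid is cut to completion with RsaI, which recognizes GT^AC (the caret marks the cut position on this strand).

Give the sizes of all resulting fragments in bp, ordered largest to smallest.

141, 51, 36, 17 bp

RsaI sites (GTAC) start at positions 33, 69, 120, 137.
RsaI cuts after base 2 of each site, so after positions 34, 70, 121, 138.
Circular molecule, 4 cuts → 4 fragments:
  35–70 → 36 bp
  71–121 → 51 bp
  122–138 → 17 bp
  139–245 then 1–34 → 107 + 34 = 141 bp
Sorted largest to smallest: 141, 51, 36, 17 bp.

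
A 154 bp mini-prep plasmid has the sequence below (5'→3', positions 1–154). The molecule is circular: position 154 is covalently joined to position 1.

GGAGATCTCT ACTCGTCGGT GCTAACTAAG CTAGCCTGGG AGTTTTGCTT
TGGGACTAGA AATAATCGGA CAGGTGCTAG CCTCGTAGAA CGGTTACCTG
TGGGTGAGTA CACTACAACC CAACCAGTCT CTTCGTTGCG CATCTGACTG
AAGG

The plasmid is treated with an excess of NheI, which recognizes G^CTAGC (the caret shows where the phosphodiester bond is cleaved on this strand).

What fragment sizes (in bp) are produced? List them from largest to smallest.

108, 46 bp

NheI sites (GCTAGC) start at positions 30, 76.
NheI cuts after the first base of each site, so after positions 30, 76.
Circular molecule, 2 cuts → 2 fragments:
  31–76 → 46 bp
  77–154 then 1–30 → 78 + 30 = 108 bp
Sorted largest to smallest: 108, 46 bp.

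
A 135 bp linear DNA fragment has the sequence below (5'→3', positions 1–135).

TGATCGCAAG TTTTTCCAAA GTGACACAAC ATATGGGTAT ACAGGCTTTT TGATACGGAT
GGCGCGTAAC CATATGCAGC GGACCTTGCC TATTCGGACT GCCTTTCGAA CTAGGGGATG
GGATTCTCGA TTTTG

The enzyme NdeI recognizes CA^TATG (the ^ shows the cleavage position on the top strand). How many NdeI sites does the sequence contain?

CATATG occurs starting at positions 30, 71.
NdeI cuts at 2 sites.

2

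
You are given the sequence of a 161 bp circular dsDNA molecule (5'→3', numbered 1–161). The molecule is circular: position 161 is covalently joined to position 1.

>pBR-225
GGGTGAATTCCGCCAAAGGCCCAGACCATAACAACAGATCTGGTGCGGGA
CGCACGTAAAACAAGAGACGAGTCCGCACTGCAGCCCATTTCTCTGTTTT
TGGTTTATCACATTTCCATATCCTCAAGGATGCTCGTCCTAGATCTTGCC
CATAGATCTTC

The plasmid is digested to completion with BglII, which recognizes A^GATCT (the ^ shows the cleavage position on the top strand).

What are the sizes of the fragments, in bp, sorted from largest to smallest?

BglII sites (AGATCT) start at positions 36, 141, 154.
BglII cuts after the first base of each site, so after positions 36, 141, 154.
Circular molecule, 3 cuts → 3 fragments:
  37–141 → 105 bp
  142–154 → 13 bp
  155–161 then 1–36 → 7 + 36 = 43 bp
Sorted largest to smallest: 105, 43, 13 bp.

105, 43, 13 bp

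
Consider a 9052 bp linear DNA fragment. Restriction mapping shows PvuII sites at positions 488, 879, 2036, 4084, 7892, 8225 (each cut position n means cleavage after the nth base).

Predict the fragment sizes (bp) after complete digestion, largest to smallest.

Linear molecule, 6 cuts → 7 fragments:
  488 − 0 = 488 bp
  879 − 488 = 391 bp
  2036 − 879 = 1157 bp
  4084 − 2036 = 2048 bp
  7892 − 4084 = 3808 bp
  8225 − 7892 = 333 bp
  9052 − 8225 = 827 bp
Sorted largest to smallest: 3808, 2048, 1157, 827, 488, 391, 333 bp.

3808, 2048, 1157, 827, 488, 391, 333 bp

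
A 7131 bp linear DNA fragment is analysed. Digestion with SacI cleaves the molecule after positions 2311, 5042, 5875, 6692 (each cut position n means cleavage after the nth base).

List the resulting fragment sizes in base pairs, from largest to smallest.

Linear molecule, 4 cuts → 5 fragments:
  2311 − 0 = 2311 bp
  5042 − 2311 = 2731 bp
  5875 − 5042 = 833 bp
  6692 − 5875 = 817 bp
  7131 − 6692 = 439 bp
Sorted largest to smallest: 2731, 2311, 833, 817, 439 bp.

2731, 2311, 833, 817, 439 bp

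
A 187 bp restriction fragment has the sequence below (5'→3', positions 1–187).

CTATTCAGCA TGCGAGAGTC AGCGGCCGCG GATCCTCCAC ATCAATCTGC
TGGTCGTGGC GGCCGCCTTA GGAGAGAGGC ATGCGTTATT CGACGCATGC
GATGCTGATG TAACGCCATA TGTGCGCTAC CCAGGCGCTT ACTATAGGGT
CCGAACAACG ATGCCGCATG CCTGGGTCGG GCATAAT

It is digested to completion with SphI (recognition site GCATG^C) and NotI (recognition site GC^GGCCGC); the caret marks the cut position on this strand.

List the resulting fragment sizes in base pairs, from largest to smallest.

SphI sites (GCATGC) start at positions 8, 79, 95, 166.
SphI cuts after base 5 of each site (before the last base), so after positions 12, 83, 99, 170.
NotI sites (GCGGCCGC) start at positions 22, 59.
NotI cuts after base 2 of each site, so after positions 23, 60.
Combined cut positions: 12, 23, 60, 83, 99, 170.
Linear molecule, 6 cuts → 7 fragments:
  1–12 → 12 bp
  13–23 → 11 bp
  24–60 → 37 bp
  61–83 → 23 bp
  84–99 → 16 bp
  100–170 → 71 bp
  171–187 → 17 bp
Sorted largest to smallest: 71, 37, 23, 17, 16, 12, 11 bp.

71, 37, 23, 17, 16, 12, 11 bp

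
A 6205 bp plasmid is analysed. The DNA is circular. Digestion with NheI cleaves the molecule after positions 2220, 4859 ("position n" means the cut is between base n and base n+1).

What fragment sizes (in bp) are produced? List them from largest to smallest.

3566, 2639 bp

Circular molecule, 2 cuts → 2 fragments:
  4859 − 2220 = 2639 bp
  wrap: 6205 − 4859 + 2220 = 3566 bp
Sorted largest to smallest: 3566, 2639 bp.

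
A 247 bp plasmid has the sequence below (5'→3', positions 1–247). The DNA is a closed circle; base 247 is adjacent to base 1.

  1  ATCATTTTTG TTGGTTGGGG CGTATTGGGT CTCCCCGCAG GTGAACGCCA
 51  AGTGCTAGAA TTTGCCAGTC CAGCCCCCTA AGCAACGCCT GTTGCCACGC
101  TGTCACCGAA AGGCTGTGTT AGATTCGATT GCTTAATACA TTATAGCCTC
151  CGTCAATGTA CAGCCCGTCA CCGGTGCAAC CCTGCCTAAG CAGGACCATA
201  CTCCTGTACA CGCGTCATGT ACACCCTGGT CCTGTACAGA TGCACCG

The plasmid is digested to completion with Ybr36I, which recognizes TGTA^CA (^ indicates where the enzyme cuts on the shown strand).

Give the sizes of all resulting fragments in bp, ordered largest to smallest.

171, 48, 15, 13 bp

Ybr36I sites (TGTACA) start at positions 157, 205, 218, 233.
Ybr36I cuts after base 4 of each site, so after positions 160, 208, 221, 236.
Circular molecule, 4 cuts → 4 fragments:
  161–208 → 48 bp
  209–221 → 13 bp
  222–236 → 15 bp
  237–247 then 1–160 → 11 + 160 = 171 bp
Sorted largest to smallest: 171, 48, 15, 13 bp.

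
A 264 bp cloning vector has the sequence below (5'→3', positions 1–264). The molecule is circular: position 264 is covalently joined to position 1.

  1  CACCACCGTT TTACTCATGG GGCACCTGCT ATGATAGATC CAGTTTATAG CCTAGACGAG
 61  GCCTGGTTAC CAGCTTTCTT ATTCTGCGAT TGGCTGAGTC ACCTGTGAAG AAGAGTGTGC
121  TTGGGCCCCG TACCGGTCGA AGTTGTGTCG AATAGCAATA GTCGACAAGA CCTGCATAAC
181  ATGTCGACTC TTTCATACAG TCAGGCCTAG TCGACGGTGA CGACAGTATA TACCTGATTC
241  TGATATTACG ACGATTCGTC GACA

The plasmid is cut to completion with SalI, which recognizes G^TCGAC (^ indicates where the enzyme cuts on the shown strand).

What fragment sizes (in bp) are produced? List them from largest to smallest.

SalI sites (GTCGAC) start at positions 161, 183, 210, 258.
SalI cuts after the first base of each site, so after positions 161, 183, 210, 258.
Circular molecule, 4 cuts → 4 fragments:
  162–183 → 22 bp
  184–210 → 27 bp
  211–258 → 48 bp
  259–264 then 1–161 → 6 + 161 = 167 bp
Sorted largest to smallest: 167, 48, 27, 22 bp.

167, 48, 27, 22 bp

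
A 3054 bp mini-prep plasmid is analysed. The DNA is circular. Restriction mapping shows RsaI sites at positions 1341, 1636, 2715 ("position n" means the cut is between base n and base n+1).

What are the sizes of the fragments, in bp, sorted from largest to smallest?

Circular molecule, 3 cuts → 3 fragments:
  1636 − 1341 = 295 bp
  2715 − 1636 = 1079 bp
  wrap: 3054 − 2715 + 1341 = 1680 bp
Sorted largest to smallest: 1680, 1079, 295 bp.

1680, 1079, 295 bp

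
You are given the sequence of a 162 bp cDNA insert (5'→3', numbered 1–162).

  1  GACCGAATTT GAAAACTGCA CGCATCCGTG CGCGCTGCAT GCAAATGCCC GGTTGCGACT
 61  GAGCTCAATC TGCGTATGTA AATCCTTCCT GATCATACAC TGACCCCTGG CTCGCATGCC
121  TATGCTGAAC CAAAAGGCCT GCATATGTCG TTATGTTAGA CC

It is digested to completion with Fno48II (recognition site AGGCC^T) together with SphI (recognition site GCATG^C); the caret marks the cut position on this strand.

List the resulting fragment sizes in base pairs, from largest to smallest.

The Fno48II site (AGGCCT) starts at position 135.
Fno48II cuts after base 5 of each site (before the last base), so after position 139.
SphI sites (GCATGC) start at positions 37, 114.
SphI cuts after base 5 of each site (before the last base), so after positions 41, 118.
Combined cut positions: 41, 118, 139.
Linear molecule, 3 cuts → 4 fragments:
  1–41 → 41 bp
  42–118 → 77 bp
  119–139 → 21 bp
  140–162 → 23 bp
Sorted largest to smallest: 77, 41, 23, 21 bp.

77, 41, 23, 21 bp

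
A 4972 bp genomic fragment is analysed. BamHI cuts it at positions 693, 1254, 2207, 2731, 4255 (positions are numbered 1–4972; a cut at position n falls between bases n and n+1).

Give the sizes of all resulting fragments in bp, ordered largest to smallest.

Linear molecule, 5 cuts → 6 fragments:
  693 − 0 = 693 bp
  1254 − 693 = 561 bp
  2207 − 1254 = 953 bp
  2731 − 2207 = 524 bp
  4255 − 2731 = 1524 bp
  4972 − 4255 = 717 bp
Sorted largest to smallest: 1524, 953, 717, 693, 561, 524 bp.

1524, 953, 717, 693, 561, 524 bp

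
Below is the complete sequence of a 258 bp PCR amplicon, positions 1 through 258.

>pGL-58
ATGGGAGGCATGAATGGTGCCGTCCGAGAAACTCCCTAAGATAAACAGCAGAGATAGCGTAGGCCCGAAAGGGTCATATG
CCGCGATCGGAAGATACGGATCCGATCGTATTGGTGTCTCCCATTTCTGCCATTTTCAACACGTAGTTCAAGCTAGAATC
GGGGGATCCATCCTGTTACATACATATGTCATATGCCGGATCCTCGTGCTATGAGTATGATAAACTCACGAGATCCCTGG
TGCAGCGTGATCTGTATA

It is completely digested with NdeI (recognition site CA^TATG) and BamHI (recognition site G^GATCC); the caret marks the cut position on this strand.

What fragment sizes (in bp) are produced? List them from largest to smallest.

NdeI sites (CATATG) start at positions 75, 183, 190.
NdeI cuts after base 2 of each site, so after positions 76, 184, 191.
BamHI sites (GGATCC) start at positions 98, 164, 198.
BamHI cuts after the first base of each site, so after positions 98, 164, 198.
Combined cut positions: 76, 98, 164, 184, 191, 198.
Linear molecule, 6 cuts → 7 fragments:
  1–76 → 76 bp
  77–98 → 22 bp
  99–164 → 66 bp
  165–184 → 20 bp
  185–191 → 7 bp
  192–198 → 7 bp
  199–258 → 60 bp
Sorted largest to smallest: 76, 66, 60, 22, 20, 7, 7 bp.

76, 66, 60, 22, 20, 7, 7 bp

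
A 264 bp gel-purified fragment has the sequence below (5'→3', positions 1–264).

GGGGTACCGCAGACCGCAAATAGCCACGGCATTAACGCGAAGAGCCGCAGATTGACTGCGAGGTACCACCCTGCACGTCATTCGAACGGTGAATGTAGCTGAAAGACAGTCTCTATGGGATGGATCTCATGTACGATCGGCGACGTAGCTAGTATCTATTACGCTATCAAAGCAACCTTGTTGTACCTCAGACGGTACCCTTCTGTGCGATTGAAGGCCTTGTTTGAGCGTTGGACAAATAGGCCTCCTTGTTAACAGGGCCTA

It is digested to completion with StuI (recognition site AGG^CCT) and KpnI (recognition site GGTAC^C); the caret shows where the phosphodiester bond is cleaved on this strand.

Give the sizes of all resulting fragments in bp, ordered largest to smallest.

132, 59, 26, 21, 19, 7 bp

StuI sites (AGGCCT) start at positions 215, 241.
StuI cuts after base 3 of each site, so after positions 217, 243.
KpnI sites (GGTACC) start at positions 3, 62, 194.
KpnI cuts after base 5 of each site (before the last base), so after positions 7, 66, 198.
Combined cut positions: 7, 66, 198, 217, 243.
Linear molecule, 5 cuts → 6 fragments:
  1–7 → 7 bp
  8–66 → 59 bp
  67–198 → 132 bp
  199–217 → 19 bp
  218–243 → 26 bp
  244–264 → 21 bp
Sorted largest to smallest: 132, 59, 26, 21, 19, 7 bp.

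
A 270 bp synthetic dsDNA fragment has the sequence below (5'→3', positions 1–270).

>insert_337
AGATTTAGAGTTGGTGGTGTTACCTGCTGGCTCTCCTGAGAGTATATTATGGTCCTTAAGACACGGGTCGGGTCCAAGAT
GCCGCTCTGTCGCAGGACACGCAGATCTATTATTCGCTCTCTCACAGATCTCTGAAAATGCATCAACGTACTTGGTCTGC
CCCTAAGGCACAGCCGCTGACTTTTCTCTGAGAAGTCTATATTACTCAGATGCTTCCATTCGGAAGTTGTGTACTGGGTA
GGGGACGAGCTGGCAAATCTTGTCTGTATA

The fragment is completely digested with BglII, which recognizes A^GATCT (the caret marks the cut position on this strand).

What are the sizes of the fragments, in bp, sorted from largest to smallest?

144, 103, 23 bp

BglII sites (AGATCT) start at positions 103, 126.
BglII cuts after the first base of each site, so after positions 103, 126.
Linear molecule, 2 cuts → 3 fragments:
  1–103 → 103 bp
  104–126 → 23 bp
  127–270 → 144 bp
Sorted largest to smallest: 144, 103, 23 bp.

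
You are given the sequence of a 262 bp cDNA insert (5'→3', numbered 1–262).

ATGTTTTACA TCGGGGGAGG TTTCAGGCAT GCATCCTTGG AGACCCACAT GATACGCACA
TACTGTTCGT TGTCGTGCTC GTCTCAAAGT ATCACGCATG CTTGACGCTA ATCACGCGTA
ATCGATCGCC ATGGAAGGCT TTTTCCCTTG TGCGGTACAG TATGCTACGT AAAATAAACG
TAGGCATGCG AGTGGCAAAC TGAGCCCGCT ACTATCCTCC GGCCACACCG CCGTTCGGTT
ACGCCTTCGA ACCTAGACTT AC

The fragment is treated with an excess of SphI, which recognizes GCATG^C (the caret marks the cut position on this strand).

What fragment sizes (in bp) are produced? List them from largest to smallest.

SphI sites (GCATGC) start at positions 27, 96, 184.
SphI cuts after base 5 of each site (before the last base), so after positions 31, 100, 188.
Linear molecule, 3 cuts → 4 fragments:
  1–31 → 31 bp
  32–100 → 69 bp
  101–188 → 88 bp
  189–262 → 74 bp
Sorted largest to smallest: 88, 74, 69, 31 bp.

88, 74, 69, 31 bp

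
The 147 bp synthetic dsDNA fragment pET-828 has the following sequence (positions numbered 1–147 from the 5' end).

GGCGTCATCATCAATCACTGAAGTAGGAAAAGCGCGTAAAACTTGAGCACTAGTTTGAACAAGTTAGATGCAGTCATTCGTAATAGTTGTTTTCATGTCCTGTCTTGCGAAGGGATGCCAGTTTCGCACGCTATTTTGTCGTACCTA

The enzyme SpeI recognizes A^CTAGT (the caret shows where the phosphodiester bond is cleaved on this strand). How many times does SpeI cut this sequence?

ACTAGT occurs starting at position 49.
SpeI cuts at 1 site.

1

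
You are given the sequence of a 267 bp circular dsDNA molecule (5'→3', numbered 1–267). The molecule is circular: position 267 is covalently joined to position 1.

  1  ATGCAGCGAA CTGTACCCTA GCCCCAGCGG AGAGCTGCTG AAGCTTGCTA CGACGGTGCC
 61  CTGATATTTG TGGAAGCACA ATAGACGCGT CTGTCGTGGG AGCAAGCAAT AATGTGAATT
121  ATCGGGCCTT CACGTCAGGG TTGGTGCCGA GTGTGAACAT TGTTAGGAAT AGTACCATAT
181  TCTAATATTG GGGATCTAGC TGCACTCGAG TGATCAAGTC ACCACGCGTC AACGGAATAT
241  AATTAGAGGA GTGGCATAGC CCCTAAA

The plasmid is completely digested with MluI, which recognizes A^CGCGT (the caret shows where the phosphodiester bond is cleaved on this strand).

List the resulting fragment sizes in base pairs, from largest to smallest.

MluI sites (ACGCGT) start at positions 85, 224.
MluI cuts after the first base of each site, so after positions 85, 224.
Circular molecule, 2 cuts → 2 fragments:
  86–224 → 139 bp
  225–267 then 1–85 → 43 + 85 = 128 bp
Sorted largest to smallest: 139, 128 bp.

139, 128 bp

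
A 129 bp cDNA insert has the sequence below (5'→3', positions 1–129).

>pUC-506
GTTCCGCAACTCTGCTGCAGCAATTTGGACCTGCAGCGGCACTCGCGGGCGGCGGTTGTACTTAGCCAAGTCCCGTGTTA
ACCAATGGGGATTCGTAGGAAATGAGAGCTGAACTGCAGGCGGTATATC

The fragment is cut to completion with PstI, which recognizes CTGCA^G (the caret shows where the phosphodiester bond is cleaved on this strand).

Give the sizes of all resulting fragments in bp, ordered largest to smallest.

83, 19, 16, 11 bp

PstI sites (CTGCAG) start at positions 15, 31, 114.
PstI cuts after base 5 of each site (before the last base), so after positions 19, 35, 118.
Linear molecule, 3 cuts → 4 fragments:
  1–19 → 19 bp
  20–35 → 16 bp
  36–118 → 83 bp
  119–129 → 11 bp
Sorted largest to smallest: 83, 19, 16, 11 bp.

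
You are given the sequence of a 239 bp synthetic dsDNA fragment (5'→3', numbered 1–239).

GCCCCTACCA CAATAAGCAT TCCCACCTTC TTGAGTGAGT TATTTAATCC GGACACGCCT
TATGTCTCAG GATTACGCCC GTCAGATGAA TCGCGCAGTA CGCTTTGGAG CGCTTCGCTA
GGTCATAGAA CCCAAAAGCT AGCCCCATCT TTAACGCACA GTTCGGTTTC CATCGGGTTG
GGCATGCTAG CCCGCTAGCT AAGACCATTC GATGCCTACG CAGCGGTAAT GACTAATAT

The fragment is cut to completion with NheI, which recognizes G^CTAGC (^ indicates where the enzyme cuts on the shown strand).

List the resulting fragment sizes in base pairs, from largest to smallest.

NheI sites (GCTAGC) start at positions 138, 186, 194.
NheI cuts after the first base of each site, so after positions 138, 186, 194.
Linear molecule, 3 cuts → 4 fragments:
  1–138 → 138 bp
  139–186 → 48 bp
  187–194 → 8 bp
  195–239 → 45 bp
Sorted largest to smallest: 138, 48, 45, 8 bp.

138, 48, 45, 8 bp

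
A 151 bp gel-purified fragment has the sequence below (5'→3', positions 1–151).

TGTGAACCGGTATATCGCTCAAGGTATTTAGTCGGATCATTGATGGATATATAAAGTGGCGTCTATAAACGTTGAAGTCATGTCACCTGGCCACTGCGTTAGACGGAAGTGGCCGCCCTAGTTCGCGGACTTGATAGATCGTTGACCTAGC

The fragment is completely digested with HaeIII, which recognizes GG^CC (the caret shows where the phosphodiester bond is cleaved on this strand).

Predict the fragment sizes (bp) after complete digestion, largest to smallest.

90, 39, 22 bp

HaeIII sites (GGCC) start at positions 89, 111.
HaeIII cuts after base 2 of each site, so after positions 90, 112.
Linear molecule, 2 cuts → 3 fragments:
  1–90 → 90 bp
  91–112 → 22 bp
  113–151 → 39 bp
Sorted largest to smallest: 90, 39, 22 bp.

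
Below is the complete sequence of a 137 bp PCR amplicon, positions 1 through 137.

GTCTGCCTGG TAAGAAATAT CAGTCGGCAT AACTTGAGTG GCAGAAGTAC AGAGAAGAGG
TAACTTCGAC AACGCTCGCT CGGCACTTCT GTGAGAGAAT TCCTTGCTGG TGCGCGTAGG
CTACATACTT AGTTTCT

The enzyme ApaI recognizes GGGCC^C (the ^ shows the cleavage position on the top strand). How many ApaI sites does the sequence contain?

No occurrence of GGGCCC is present in the sequence.
ApaI does not cut: 0 sites.

0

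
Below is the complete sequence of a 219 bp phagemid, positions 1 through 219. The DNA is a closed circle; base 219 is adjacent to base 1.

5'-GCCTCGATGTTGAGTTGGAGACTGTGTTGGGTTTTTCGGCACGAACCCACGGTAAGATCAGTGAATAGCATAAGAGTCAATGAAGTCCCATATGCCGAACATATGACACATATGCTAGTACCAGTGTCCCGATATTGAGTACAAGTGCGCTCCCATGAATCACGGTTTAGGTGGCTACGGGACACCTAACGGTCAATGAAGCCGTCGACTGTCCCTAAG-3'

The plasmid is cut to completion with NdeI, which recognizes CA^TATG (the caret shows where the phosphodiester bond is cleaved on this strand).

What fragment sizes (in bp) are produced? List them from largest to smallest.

NdeI sites (CATATG) start at positions 89, 100, 109.
NdeI cuts after base 2 of each site, so after positions 90, 101, 110.
Circular molecule, 3 cuts → 3 fragments:
  91–101 → 11 bp
  102–110 → 9 bp
  111–219 then 1–90 → 109 + 90 = 199 bp
Sorted largest to smallest: 199, 11, 9 bp.

199, 11, 9 bp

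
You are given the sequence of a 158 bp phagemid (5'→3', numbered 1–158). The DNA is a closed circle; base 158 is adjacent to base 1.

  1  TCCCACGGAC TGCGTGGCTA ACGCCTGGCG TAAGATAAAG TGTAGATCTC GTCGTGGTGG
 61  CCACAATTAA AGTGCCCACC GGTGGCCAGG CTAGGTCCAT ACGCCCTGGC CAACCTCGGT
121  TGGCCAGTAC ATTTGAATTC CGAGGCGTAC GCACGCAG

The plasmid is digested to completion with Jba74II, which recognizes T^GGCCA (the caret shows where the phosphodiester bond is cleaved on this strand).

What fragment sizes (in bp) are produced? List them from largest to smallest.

95, 25, 24, 14 bp

Jba74II sites (TGGCCA) start at positions 58, 83, 107, 121.
Jba74II cuts after the first base of each site, so after positions 58, 83, 107, 121.
Circular molecule, 4 cuts → 4 fragments:
  59–83 → 25 bp
  84–107 → 24 bp
  108–121 → 14 bp
  122–158 then 1–58 → 37 + 58 = 95 bp
Sorted largest to smallest: 95, 25, 24, 14 bp.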